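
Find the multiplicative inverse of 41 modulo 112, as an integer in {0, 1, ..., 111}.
Apply the extended Euclidean algorithm to (112, 41), tracking rows (r, s, t) with s·112 + t·41 = r. Each division r_prev = q·r_cur + r_new produces the new row as (previous row) − q·(current row):
  row A: (112, 1, 0)   [1·112 + 0·41 = 112]
  row B: (41, 0, 1)   [0·112 + 1·41 = 41]
  112 = 2·41 + 30   → row C = row A − 2·row B = (30, 1, −2)   [check: 1·112 − 2·41 = 30]
  41 = 1·30 + 11   → row D = row B − 1·row C = (11, −1, 3)   [check: −1·112 + 3·41 = 11]
  30 = 2·11 + 8   → row E = row C − 2·row D = (8, 3, −8)   [check: 3·112 − 8·41 = 8]
  11 = 1·8 + 3   → row F = row D − 1·row E = (3, −4, 11)   [check: −4·112 + 11·41 = 3]
  8 = 2·3 + 2   → row G = row E − 2·row F = (2, 11, −30)   [check: 11·112 − 30·41 = 2]
  3 = 1·2 + 1   → row H = row F − 1·row G = (1, −15, 41)   [check: −15·112 + 41·41 = 1]
  2 = 2·1 + 0   → remainder 0, stop. gcd = 1 (last nonzero row H).
The gcd is 1, so 41 is invertible mod 112. The last nonzero row gives −15·112 + 41·41 = 1, so t = 41. So 41^(−1) ≡ 41 (mod 112). Verify: 41 · 41 = 1681 ≡ 1 (mod 112). ✓

Final answer: 41^(−1) ≡ 41 (mod 112)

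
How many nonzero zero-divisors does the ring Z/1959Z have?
In Z/1959Z each nonzero element is either a unit (gcd with 1959 is 1) or a zero-divisor (gcd > 1). The number of units is φ(1959): factorise 1959 = 3 · 653, so φ(1959) = (3 − 1) · (653 − 1) = 2 · 652 = 1304. The nonzero elements number 1959 − 1 = 1958. Hence the nonzero zero-divisors number 1958 − 1304 = 654.

Final answer: Z/1959Z has 654 nonzero zero-divisors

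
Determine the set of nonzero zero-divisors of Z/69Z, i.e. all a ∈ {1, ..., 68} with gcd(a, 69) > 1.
nonzero zero-divisors of Z/69Z = {3, 6, 9, 12, 15, 18, 21, 23, 24, 27, 30, 33, 36, 39, 42, 45, 46, 48, 51, 54, 57, 60, 63, 66}

An element a ∈ Z/69Z (with a ≠ 0) is a zero-divisor iff gcd(a, 69) > 1 (because a is a unit precisely when gcd(a, n) = 1, and in Z/nZ every nonzero, non-unit element is a zero-divisor). Scan a = 1, ..., 68 and keep those with gcd(a, 69) > 1:
  gcd(3, 69) = 3, gcd(6, 69) = 3, gcd(9, 69) = 3, gcd(12, 69) = 3, gcd(15, 69) = 3, gcd(18, 69) = 3, gcd(21, 69) = 3, gcd(23, 69) = 23, gcd(24, 69) = 3, gcd(27, 69) = 3, gcd(30, 69) = 3, gcd(33, 69) = 3, gcd(36, 69) = 3, gcd(39, 69) = 3, gcd(42, 69) = 3, gcd(45, 69) = 3, gcd(46, 69) = 23, gcd(48, 69) = 3, gcd(51, 69) = 3, gcd(54, 69) = 3, gcd(57, 69) = 3, gcd(60, 69) = 3, gcd(63, 69) = 3, gcd(66, 69) = 3.
All other a ∈ {1, ..., 68} have gcd(a, 69) = 1 and are units. So the nonzero zero-divisors are exactly the 24 values of a appearing in this scan.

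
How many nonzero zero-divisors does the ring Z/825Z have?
In Z/825Z each nonzero element is either a unit (gcd with 825 is 1) or a zero-divisor (gcd > 1). The number of units is φ(825): factorise 825 = 3 · 5^2 · 11, so φ(825) = (3 − 1) · (5^2 − 5^1) · (11 − 1) = 2 · 20 · 10 = 400. The nonzero elements number 825 − 1 = 824. Hence the nonzero zero-divisors number 824 − 400 = 424.

Final answer: Z/825Z has 424 nonzero zero-divisors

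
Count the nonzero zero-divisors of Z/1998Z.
Z/1998Z has 1349 nonzero zero-divisors

In Z/1998Z each nonzero element is either a unit (gcd with 1998 is 1) or a zero-divisor (gcd > 1). The number of units is φ(1998): factorise 1998 = 2 · 3^3 · 37, so φ(1998) = (2 − 1) · (3^3 − 3^2) · (37 − 1) = 1 · 18 · 36 = 648. The nonzero elements number 1998 − 1 = 1997. Hence the nonzero zero-divisors number 1997 − 648 = 1349.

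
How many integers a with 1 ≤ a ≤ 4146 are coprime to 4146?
1380

The number of a ∈ {1, ..., 4146} with gcd(a, 4146) = 1 is by definition Euler's totient φ(4146). φ is multiplicative, with φ(p^e) = p^e − p^(e−1). Factorise 4146 = 2 · 3 · 691. Then
  φ(4146) = (2 − 1) · (3 − 1) · (691 − 1) = 1 · 2 · 690 = 1380.
So there are 1380 such integers.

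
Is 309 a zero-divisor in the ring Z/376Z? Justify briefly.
gcd(309, 376) = 1, so 309 is a unit in Z/376Z (it has a multiplicative inverse). A unit cannot be a zero-divisor: if 309·b ≡ 0 then multiplying both sides by 309^(−1) gives b ≡ 0. So 309 is not a zero-divisor.

Final answer: NO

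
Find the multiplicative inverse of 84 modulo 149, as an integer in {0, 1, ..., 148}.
84^(−1) ≡ 55 (mod 149)

Apply the extended Euclidean algorithm to (149, 84), tracking rows (r, s, t) with s·149 + t·84 = r. Each division r_prev = q·r_cur + r_new produces the new row as (previous row) − q·(current row):
  row A: (149, 1, 0)   [1·149 + 0·84 = 149]
  row B: (84, 0, 1)   [0·149 + 1·84 = 84]
  149 = 1·84 + 65   → row C = row A − 1·row B = (65, 1, −1)   [check: 1·149 − 1·84 = 65]
  84 = 1·65 + 19   → row D = row B − 1·row C = (19, −1, 2)   [check: −1·149 + 2·84 = 19]
  65 = 3·19 + 8   → row E = row C − 3·row D = (8, 4, −7)   [check: 4·149 − 7·84 = 8]
  19 = 2·8 + 3   → row F = row D − 2·row E = (3, −9, 16)   [check: −9·149 + 16·84 = 3]
  8 = 2·3 + 2   → row G = row E − 2·row F = (2, 22, −39)   [check: 22·149 − 39·84 = 2]
  3 = 1·2 + 1   → row H = row F − 1·row G = (1, −31, 55)   [check: −31·149 + 55·84 = 1]
  2 = 2·1 + 0   → remainder 0, stop. gcd = 1 (last nonzero row H).
The gcd is 1, so 84 is invertible mod 149. The last nonzero row gives −31·149 + 55·84 = 1, so t = 55. So 84^(−1) ≡ 55 (mod 149). Verify: 84 · 55 = 4620 ≡ 1 (mod 149). ✓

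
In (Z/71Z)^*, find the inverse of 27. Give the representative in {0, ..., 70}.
27^(−1) ≡ 50 (mod 71)

Apply the extended Euclidean algorithm to (71, 27), tracking rows (r, s, t) with s·71 + t·27 = r. Each division r_prev = q·r_cur + r_new produces the new row as (previous row) − q·(current row):
  row A: (71, 1, 0)   [1·71 + 0·27 = 71]
  row B: (27, 0, 1)   [0·71 + 1·27 = 27]
  71 = 2·27 + 17   → row C = row A − 2·row B = (17, 1, −2)   [check: 1·71 − 2·27 = 17]
  27 = 1·17 + 10   → row D = row B − 1·row C = (10, −1, 3)   [check: −1·71 + 3·27 = 10]
  17 = 1·10 + 7   → row E = row C − 1·row D = (7, 2, −5)   [check: 2·71 − 5·27 = 7]
  10 = 1·7 + 3   → row F = row D − 1·row E = (3, −3, 8)   [check: −3·71 + 8·27 = 3]
  7 = 2·3 + 1   → row G = row E − 2·row F = (1, 8, −21)   [check: 8·71 − 21·27 = 1]
  3 = 3·1 + 0   → remainder 0, stop. gcd = 1 (last nonzero row G).
The gcd is 1, so 27 is invertible mod 71. The last nonzero row gives 8·71 − 21·27 = 1, so t = −21. So 27^(−1) ≡ −21 ≡ 50 (mod 71). Verify: 27 · 50 = 1350 ≡ 1 (mod 71). ✓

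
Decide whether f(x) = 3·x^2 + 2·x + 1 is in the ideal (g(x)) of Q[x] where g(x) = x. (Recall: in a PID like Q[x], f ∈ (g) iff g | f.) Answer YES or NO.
In Q[x] the ideal (g) consists of all multiples of g, so f ∈ (g) iff g | f, i.e. iff the remainder of f on division by g is 0. Divide f by g (g is monic, so eliminate the leading term of the running remainder at each step):
  leading term 3·x^2: subtract (3·x)·g(x) = 3·x^2, leaving 2·x + 1
  leading term 2·x: subtract (2)·g(x) = 2·x, leaving 1
The remainder r(x) = 1 ≠ 0 (and deg r < deg g), so g ∤ f, i.e. f ∉ (g).

Final answer: NO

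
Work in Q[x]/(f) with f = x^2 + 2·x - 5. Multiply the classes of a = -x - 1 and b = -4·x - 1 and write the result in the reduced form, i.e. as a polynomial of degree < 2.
First multiply in Q[x] without reducing: a · b = 4·x^2 + 5·x + 1. Now divide by f(x) = x^2 + 2·x - 5, eliminating the leading term at each step:
  leading term 4·x^2: subtract (4)·f(x) = 4·x^2 + 8·x - 20, leaving 21 - 3·x
The degree is now < 2, so this is the remainder. Hence a · b ≡ 21 - 3·x in Q[x]/(f).

Final answer: a · b ≡ 21 - 3·x (mod f(x))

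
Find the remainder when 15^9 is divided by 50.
Use repeated squaring. Binary(9) = 1001. Walk through the bits of the exponent 9 left-to-right: at each bit after the leading one, square the running value, then multiply by 15 if the bit is 1 (always reducing mod 50):
  bit 1 = 1 (leading): start with 15.
  bit 2 = 0: square 15^2 = 225 ≡ 25 (mod 50).
  bit 3 = 0: square 25^2 = 625 ≡ 25 (mod 50).
  bit 4 = 1: square 25^2 = 625 ≡ 25; bit is 1, so multiply 25·15 = 375 ≡ 25 (mod 50).
Final value: 15^9 ≡ 25 (mod 50).

Final answer: 25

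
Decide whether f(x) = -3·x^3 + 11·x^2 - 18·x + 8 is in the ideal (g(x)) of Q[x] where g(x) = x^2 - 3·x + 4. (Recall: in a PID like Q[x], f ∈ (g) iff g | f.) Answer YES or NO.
YES

In Q[x] the ideal (g) consists of all multiples of g, so f ∈ (g) iff g | f, i.e. iff the remainder of f on division by g is 0. Divide f by g (g is monic, so eliminate the leading term of the running remainder at each step):
  leading term -3·x^3: subtract (-3·x)·g(x) = -3·x^3 + 9·x^2 - 12·x, leaving 2·x^2 - 6·x + 8
  leading term 2·x^2: subtract (2)·g(x) = 2·x^2 - 6·x + 8, leaving 0
The remainder is 0, so f(x) = g(x) · h(x) with h(x) = 2 - 3·x. Hence g | f, i.e. f ∈ (g).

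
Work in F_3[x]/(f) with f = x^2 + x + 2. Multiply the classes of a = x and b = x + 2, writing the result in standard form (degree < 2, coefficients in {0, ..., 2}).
a · b ≡ x + 1 (mod f(x))

Multiply as integer polynomials: a · b = x^2 + 2·x. Reducing coefficients mod 3: a · b ≡ x^2 + 2·x. Now divide by f(x) = x^2 + x + 2 in F_3[x], eliminating the leading term at each step:
  leading term x^2: subtract (1)·f(x) = x^2 + x + 2, leaving x + 1 (coefficients mod 3)
The degree is now < 2, so this is the remainder. Hence a · b ≡ x + 1 in F_3[x]/(f).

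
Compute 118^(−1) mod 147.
118^(−1) ≡ 76 (mod 147)

Apply the extended Euclidean algorithm to (147, 118), tracking rows (r, s, t) with s·147 + t·118 = r. Each division r_prev = q·r_cur + r_new produces the new row as (previous row) − q·(current row):
  row A: (147, 1, 0)   [1·147 + 0·118 = 147]
  row B: (118, 0, 1)   [0·147 + 1·118 = 118]
  147 = 1·118 + 29   → row C = row A − 1·row B = (29, 1, −1)   [check: 1·147 − 1·118 = 29]
  118 = 4·29 + 2   → row D = row B − 4·row C = (2, −4, 5)   [check: −4·147 + 5·118 = 2]
  29 = 14·2 + 1   → row E = row C − 14·row D = (1, 57, −71)   [check: 57·147 − 71·118 = 1]
  2 = 2·1 + 0   → remainder 0, stop. gcd = 1 (last nonzero row E).
The gcd is 1, so 118 is invertible mod 147. The last nonzero row gives 57·147 − 71·118 = 1, so t = −71. So 118^(−1) ≡ −71 ≡ 76 (mod 147). Verify: 118 · 76 = 8968 ≡ 1 (mod 147). ✓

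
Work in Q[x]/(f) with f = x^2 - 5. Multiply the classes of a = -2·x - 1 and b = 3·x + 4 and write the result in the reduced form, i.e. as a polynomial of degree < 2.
First multiply in Q[x] without reducing: a · b = -6·x^2 - 11·x - 4. Now divide by f(x) = x^2 - 5, eliminating the leading term at each step:
  leading term -6·x^2: subtract (-6)·f(x) = 30 - 6·x^2, leaving -11·x - 34
The degree is now < 2, so this is the remainder. Hence a · b ≡ -11·x - 34 in Q[x]/(f).

Final answer: a · b ≡ -11·x - 34 (mod f(x))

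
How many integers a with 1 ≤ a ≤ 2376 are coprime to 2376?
The number of a ∈ {1, ..., 2376} with gcd(a, 2376) = 1 is by definition Euler's totient φ(2376). φ is multiplicative, with φ(p^e) = p^e − p^(e−1). Factorise 2376 = 2^3 · 3^3 · 11. Then
  φ(2376) = (2^3 − 2^2) · (3^3 − 3^2) · (11 − 1) = 4 · 18 · 10 = 720.
So there are 720 such integers.

Final answer: 720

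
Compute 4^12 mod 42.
Use repeated squaring. Binary(12) = 1100. Walk through the bits of the exponent 12 left-to-right: at each bit after the leading one, square the running value, then multiply by 4 if the bit is 1 (always reducing mod 42):
  bit 1 = 1 (leading): start with 4.
  bit 2 = 1: square 4^2 = 16; bit is 1, so multiply 16·4 = 64 ≡ 22 (mod 42).
  bit 3 = 0: square 22^2 = 484 ≡ 22 (mod 42).
  bit 4 = 0: square 22^2 = 484 ≡ 22 (mod 42).
Final value: 4^12 ≡ 22 (mod 42).

Final answer: 22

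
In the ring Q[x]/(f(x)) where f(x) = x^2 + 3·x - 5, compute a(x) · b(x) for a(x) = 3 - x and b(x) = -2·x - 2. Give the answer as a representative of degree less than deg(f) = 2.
a · b ≡ 4 - 10·x (mod f(x))

First multiply in Q[x] without reducing: a · b = 2·x^2 - 4·x - 6. Now divide by f(x) = x^2 + 3·x - 5, eliminating the leading term at each step:
  leading term 2·x^2: subtract (2)·f(x) = 2·x^2 + 6·x - 10, leaving 4 - 10·x
The degree is now < 2, so this is the remainder. Hence a · b ≡ 4 - 10·x in Q[x]/(f).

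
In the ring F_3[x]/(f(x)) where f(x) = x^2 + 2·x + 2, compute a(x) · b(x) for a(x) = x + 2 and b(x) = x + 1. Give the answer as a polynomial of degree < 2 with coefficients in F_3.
Multiply as integer polynomials: a · b = x^2 + 3·x + 2. Reducing coefficients mod 3: a · b ≡ x^2 + 2. Now divide by f(x) = x^2 + 2·x + 2 in F_3[x], eliminating the leading term at each step:
  leading term x^2: subtract (1)·f(x) = x^2 + 2·x + 2, leaving x (coefficients mod 3)
The degree is now < 2, so this is the remainder. Hence a · b ≡ x in F_3[x]/(f).

Final answer: a · b ≡ x (mod f(x))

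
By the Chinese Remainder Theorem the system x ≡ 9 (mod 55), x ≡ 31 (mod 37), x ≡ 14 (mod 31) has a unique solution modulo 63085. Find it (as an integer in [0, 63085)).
x ≡ 7764 (mod 63085); the representative in [0, 63085) is 7764

The moduli 55, 37, 31 are pairwise coprime, so by the CRT there is a unique solution mod 55·37·31 = 63085.
Solve by successive substitution. Start with x ≡ 9 (mod 55).
  Combine with x ≡ 31 (mod 37): write x = 9 + 55·t and require 9 + 55·t ≡ 31 (mod 37), i.e. 55·t ≡ 31 − 9 ≡ 22 (mod 37). Since 55^(−1) ≡ 35 (mod 37) (55 ≡ 18 (mod 37)), t ≡ 35·22 ≡ 30 (mod 37). So x ≡ 9 + 55·30 = 1659 (mod 2035).
  Combine with x ≡ 14 (mod 31): write x = 1659 + 2035·t and require 1659 + 2035·t ≡ 14 (mod 31), i.e. 2035·t ≡ 14 − 1659 ≡ 29 (mod 31). Since 2035^(−1) ≡ 14 (mod 31) (2035 ≡ 20 (mod 31)), t ≡ 14·29 ≡ 3 (mod 31). So x ≡ 1659 + 2035·3 = 7764 (mod 63085).
Unique solution in [0, 63085): x = 7764.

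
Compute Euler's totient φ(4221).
φ is multiplicative, with φ(p^e) = p^e − p^(e−1). Factorise 4221 = 3^2 · 7 · 67. Then
  φ(4221) = (3^2 − 3^1) · (7 − 1) · (67 − 1) = 6 · 6 · 66 = 2376.

Final answer: φ(4221) = 2376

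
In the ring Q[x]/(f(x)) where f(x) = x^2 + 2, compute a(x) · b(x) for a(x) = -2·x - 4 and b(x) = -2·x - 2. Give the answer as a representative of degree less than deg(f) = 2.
First multiply in Q[x] without reducing: a · b = 4·x^2 + 12·x + 8. Now divide by f(x) = x^2 + 2, eliminating the leading term at each step:
  leading term 4·x^2: subtract (4)·f(x) = 4·x^2 + 8, leaving 12·x
The degree is now < 2, so this is the remainder. Hence a · b ≡ 12·x in Q[x]/(f).

Final answer: a · b ≡ 12·x (mod f(x))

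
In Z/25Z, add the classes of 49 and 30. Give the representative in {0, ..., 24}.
Reduce the summands first: 49 ≡ 24, 30 ≡ 5 (mod 25), so 49 + 30 ≡ 24 + 5 (mod 25). 24 + 5 = 29; 29 = 1·25 + 4, so (49 + 30) mod 25 = 4.

Final answer: 4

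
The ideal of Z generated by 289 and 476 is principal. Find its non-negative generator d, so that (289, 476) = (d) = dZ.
(289, 476) = (17); d = 17

In the PID Z, (a, b) is generated by gcd(a, b). Compute gcd(476, 289) with the extended Euclidean algorithm, tracking rows (r, s, t) with s·476 + t·289 = r:
  row A: (476, 1, 0)   [1·476 + 0·289 = 476]
  row B: (289, 0, 1)   [0·476 + 1·289 = 289]
  476 = 1·289 + 187   → row C = row A − 1·row B = (187, 1, −1)   [check: 1·476 − 1·289 = 187]
  289 = 1·187 + 102   → row D = row B − 1·row C = (102, −1, 2)   [check: −1·476 + 2·289 = 102]
  187 = 1·102 + 85   → row E = row C − 1·row D = (85, 2, −3)   [check: 2·476 − 3·289 = 85]
  102 = 1·85 + 17   → row F = row D − 1·row E = (17, −3, 5)   [check: −3·476 + 5·289 = 17]
  85 = 5·17 + 0   → remainder 0, stop. gcd = 17 (last nonzero row F).
So gcd(289, 476) = 17, with Bézout identity −3·476 + 5·289 = 17. Containment (⊇): the Bézout identity exhibits 17 as an element of (289, 476), giving (17) ⊆ (289, 476). Containment (⊆): since 17 | 289 and 17 | 476 (289 = 17·17, 476 = 17·28), every Z-linear combination of 289 and 476 is divisible by 17, so (289, 476) ⊆ (17). Therefore (289, 476) = (17), d = 17.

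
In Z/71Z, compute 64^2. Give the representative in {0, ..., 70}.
Use repeated squaring. Binary(2) = 10. Walk through the bits of the exponent 2 left-to-right: at each bit after the leading one, square the running value, then multiply by 64 if the bit is 1 (always reducing mod 71):
  bit 1 = 1 (leading): start with 64.
  bit 2 = 0: square 64^2 = 4096 ≡ 49 (mod 71).
Final value: 64^2 ≡ 49 (mod 71).

Final answer: 49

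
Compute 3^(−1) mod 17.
3^(−1) ≡ 6 (mod 17)

Apply the extended Euclidean algorithm to (17, 3), tracking rows (r, s, t) with s·17 + t·3 = r. Each division r_prev = q·r_cur + r_new produces the new row as (previous row) − q·(current row):
  row A: (17, 1, 0)   [1·17 + 0·3 = 17]
  row B: (3, 0, 1)   [0·17 + 1·3 = 3]
  17 = 5·3 + 2   → row C = row A − 5·row B = (2, 1, −5)   [check: 1·17 − 5·3 = 2]
  3 = 1·2 + 1   → row D = row B − 1·row C = (1, −1, 6)   [check: −1·17 + 6·3 = 1]
  2 = 2·1 + 0   → remainder 0, stop. gcd = 1 (last nonzero row D).
The gcd is 1, so 3 is invertible mod 17. The last nonzero row gives −1·17 + 6·3 = 1, so t = 6. So 3^(−1) ≡ 6 (mod 17). Verify: 3 · 6 = 18 ≡ 1 (mod 17). ✓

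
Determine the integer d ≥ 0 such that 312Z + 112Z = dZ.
In the PID Z, (a, b) is generated by gcd(a, b). Compute gcd(312, 112) with the extended Euclidean algorithm, tracking rows (r, s, t) with s·312 + t·112 = r:
  row A: (312, 1, 0)   [1·312 + 0·112 = 312]
  row B: (112, 0, 1)   [0·312 + 1·112 = 112]
  312 = 2·112 + 88   → row C = row A − 2·row B = (88, 1, −2)   [check: 1·312 − 2·112 = 88]
  112 = 1·88 + 24   → row D = row B − 1·row C = (24, −1, 3)   [check: −1·312 + 3·112 = 24]
  88 = 3·24 + 16   → row E = row C − 3·row D = (16, 4, −11)   [check: 4·312 − 11·112 = 16]
  24 = 1·16 + 8   → row F = row D − 1·row E = (8, −5, 14)   [check: −5·312 + 14·112 = 8]
  16 = 2·8 + 0   → remainder 0, stop. gcd = 8 (last nonzero row F).
So gcd(312, 112) = 8, with Bézout identity −5·312 + 14·112 = 8. Containment (⊇): the Bézout identity exhibits 8 as an element of (312, 112), giving (8) ⊆ (312, 112). Containment (⊆): since 8 | 312 and 8 | 112 (312 = 8·39, 112 = 8·14), every Z-linear combination of 312 and 112 is divisible by 8, so (312, 112) ⊆ (8). Therefore (312, 112) = (8), d = 8.

Final answer: (312, 112) = (8); d = 8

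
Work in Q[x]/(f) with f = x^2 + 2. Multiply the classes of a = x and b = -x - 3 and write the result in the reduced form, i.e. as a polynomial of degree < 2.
a · b ≡ 2 - 3·x (mod f(x))

First multiply in Q[x] without reducing: a · b = -x^2 - 3·x. Now divide by f(x) = x^2 + 2, eliminating the leading term at each step:
  leading term -x^2: subtract (-1)·f(x) = -x^2 - 2, leaving 2 - 3·x
The degree is now < 2, so this is the remainder. Hence a · b ≡ 2 - 3·x in Q[x]/(f).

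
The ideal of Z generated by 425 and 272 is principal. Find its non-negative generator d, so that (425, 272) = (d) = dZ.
(425, 272) = (17); d = 17

In the PID Z, (a, b) is generated by gcd(a, b). Compute gcd(425, 272) with the extended Euclidean algorithm, tracking rows (r, s, t) with s·425 + t·272 = r:
  row A: (425, 1, 0)   [1·425 + 0·272 = 425]
  row B: (272, 0, 1)   [0·425 + 1·272 = 272]
  425 = 1·272 + 153   → row C = row A − 1·row B = (153, 1, −1)   [check: 1·425 − 1·272 = 153]
  272 = 1·153 + 119   → row D = row B − 1·row C = (119, −1, 2)   [check: −1·425 + 2·272 = 119]
  153 = 1·119 + 34   → row E = row C − 1·row D = (34, 2, −3)   [check: 2·425 − 3·272 = 34]
  119 = 3·34 + 17   → row F = row D − 3·row E = (17, −7, 11)   [check: −7·425 + 11·272 = 17]
  34 = 2·17 + 0   → remainder 0, stop. gcd = 17 (last nonzero row F).
So gcd(425, 272) = 17, with Bézout identity −7·425 + 11·272 = 17. Containment (⊇): the Bézout identity exhibits 17 as an element of (425, 272), giving (17) ⊆ (425, 272). Containment (⊆): since 17 | 425 and 17 | 272 (425 = 17·25, 272 = 17·16), every Z-linear combination of 425 and 272 is divisible by 17, so (425, 272) ⊆ (17). Therefore (425, 272) = (17), d = 17.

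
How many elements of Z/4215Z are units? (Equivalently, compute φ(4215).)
Z/4215Z has φ(4215) = 2240 units

An element a ∈ Z/4215Z is a unit iff gcd(a, 4215) = 1, so the number of units is φ(4215). φ is multiplicative, with φ(p^e) = p^e − p^(e−1). Factorise 4215 = 3 · 5 · 281. Then
  φ(4215) = (3 − 1) · (5 − 1) · (281 − 1) = 2 · 4 · 280 = 2240.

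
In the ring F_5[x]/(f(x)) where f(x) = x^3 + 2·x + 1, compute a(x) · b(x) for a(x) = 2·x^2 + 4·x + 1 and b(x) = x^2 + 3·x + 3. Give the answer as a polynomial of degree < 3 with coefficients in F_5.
Multiply as integer polynomials: a · b = 2·x^4 + 10·x^3 + 19·x^2 + 15·x + 3. Reducing coefficients mod 5: a · b ≡ 2·x^4 + 4·x^2 + 3. Now divide by f(x) = x^3 + 2·x + 1 in F_5[x], eliminating the leading term at each step:
  leading term 2·x^4: subtract (2·x)·f(x) = 2·x^4 + 4·x^2 + 2·x, leaving 3·x + 3 (coefficients mod 5)
The degree is now < 3, so this is the remainder. Hence a · b ≡ 3·x + 3 in F_5[x]/(f).

Final answer: a · b ≡ 3·x + 3 (mod f(x))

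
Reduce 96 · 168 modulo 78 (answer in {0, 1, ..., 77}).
60

Reduce the factors first: 96 ≡ 18, 168 ≡ 12 (mod 78), so 96 · 168 ≡ 18 · 12 (mod 78). 18 · 12 = 216. Dividing by 78: 216 = 2·78 + 60. So (96 · 168) mod 78 = 60.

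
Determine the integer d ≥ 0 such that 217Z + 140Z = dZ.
In the PID Z, (a, b) is generated by gcd(a, b). Compute gcd(217, 140) with the extended Euclidean algorithm, tracking rows (r, s, t) with s·217 + t·140 = r:
  row A: (217, 1, 0)   [1·217 + 0·140 = 217]
  row B: (140, 0, 1)   [0·217 + 1·140 = 140]
  217 = 1·140 + 77   → row C = row A − 1·row B = (77, 1, −1)   [check: 1·217 − 1·140 = 77]
  140 = 1·77 + 63   → row D = row B − 1·row C = (63, −1, 2)   [check: −1·217 + 2·140 = 63]
  77 = 1·63 + 14   → row E = row C − 1·row D = (14, 2, −3)   [check: 2·217 − 3·140 = 14]
  63 = 4·14 + 7   → row F = row D − 4·row E = (7, −9, 14)   [check: −9·217 + 14·140 = 7]
  14 = 2·7 + 0   → remainder 0, stop. gcd = 7 (last nonzero row F).
So gcd(217, 140) = 7, with Bézout identity −9·217 + 14·140 = 7. Containment (⊇): the Bézout identity exhibits 7 as an element of (217, 140), giving (7) ⊆ (217, 140). Containment (⊆): since 7 | 217 and 7 | 140 (217 = 7·31, 140 = 7·20), every Z-linear combination of 217 and 140 is divisible by 7, so (217, 140) ⊆ (7). Therefore (217, 140) = (7), d = 7.

Final answer: (217, 140) = (7); d = 7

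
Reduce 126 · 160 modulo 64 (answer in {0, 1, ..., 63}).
0

Reduce the factors first: 126 ≡ 62, 160 ≡ 32 (mod 64), so 126 · 160 ≡ 62 · 32 (mod 64). 62 · 32 = 1984. Dividing by 64: 1984 = 31·64 + 0. So (126 · 160) mod 64 = 0.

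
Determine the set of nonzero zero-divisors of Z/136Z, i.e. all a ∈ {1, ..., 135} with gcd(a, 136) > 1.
nonzero zero-divisors of Z/136Z = {2, 4, 6, 8, 10, 12, 14, 16, 17, 18, 20, 22, 24, 26, 28, 30, 32, 34, 36, 38, 40, 42, 44, 46, 48, 50, 51, 52, 54, 56, 58, 60, 62, 64, 66, 68, 70, 72, 74, 76, 78, 80, 82, 84, 85, 86, 88, 90, 92, 94, 96, 98, 100, 102, 104, 106, 108, 110, 112, 114, 116, 118, 119, 120, 122, 124, 126, 128, 130, 132, 134}

An element a ∈ Z/136Z (with a ≠ 0) is a zero-divisor iff gcd(a, 136) > 1 (because a is a unit precisely when gcd(a, n) = 1, and in Z/nZ every nonzero, non-unit element is a zero-divisor). Scan a = 1, ..., 135 and keep those with gcd(a, 136) > 1:
  gcd(2, 136) = 2, gcd(4, 136) = 4, gcd(6, 136) = 2, gcd(8, 136) = 8, gcd(10, 136) = 2, gcd(12, 136) = 4, gcd(14, 136) = 2, gcd(16, 136) = 8, gcd(17, 136) = 17, gcd(18, 136) = 2, gcd(20, 136) = 4, gcd(22, 136) = 2, gcd(24, 136) = 8, gcd(26, 136) = 2, gcd(28, 136) = 4, gcd(30, 136) = 2, gcd(32, 136) = 8, gcd(34, 136) = 34, gcd(36, 136) = 4, gcd(38, 136) = 2, gcd(40, 136) = 8, gcd(42, 136) = 2, gcd(44, 136) = 4, gcd(46, 136) = 2, gcd(48, 136) = 8, gcd(50, 136) = 2, gcd(51, 136) = 17, gcd(52, 136) = 4, gcd(54, 136) = 2, gcd(56, 136) = 8, gcd(58, 136) = 2, gcd(60, 136) = 4, gcd(62, 136) = 2, gcd(64, 136) = 8, gcd(66, 136) = 2, gcd(68, 136) = 68, gcd(70, 136) = 2, gcd(72, 136) = 8, gcd(74, 136) = 2, gcd(76, 136) = 4, gcd(78, 136) = 2, gcd(80, 136) = 8, gcd(82, 136) = 2, gcd(84, 136) = 4, gcd(85, 136) = 17, gcd(86, 136) = 2, gcd(88, 136) = 8, gcd(90, 136) = 2, gcd(92, 136) = 4, gcd(94, 136) = 2, gcd(96, 136) = 8, gcd(98, 136) = 2, gcd(100, 136) = 4, gcd(102, 136) = 34, gcd(104, 136) = 8, gcd(106, 136) = 2, gcd(108, 136) = 4, gcd(110, 136) = 2, gcd(112, 136) = 8, gcd(114, 136) = 2, gcd(116, 136) = 4, gcd(118, 136) = 2, gcd(119, 136) = 17, gcd(120, 136) = 8, gcd(122, 136) = 2, gcd(124, 136) = 4, gcd(126, 136) = 2, gcd(128, 136) = 8, gcd(130, 136) = 2, gcd(132, 136) = 4, gcd(134, 136) = 2.
All other a ∈ {1, ..., 135} have gcd(a, 136) = 1 and are units. So the nonzero zero-divisors are exactly the 71 values of a appearing in this scan.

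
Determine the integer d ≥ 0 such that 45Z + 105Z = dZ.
(45, 105) = (15); d = 15

In the PID Z, (a, b) is generated by gcd(a, b). Compute gcd(105, 45) with the extended Euclidean algorithm, tracking rows (r, s, t) with s·105 + t·45 = r:
  row A: (105, 1, 0)   [1·105 + 0·45 = 105]
  row B: (45, 0, 1)   [0·105 + 1·45 = 45]
  105 = 2·45 + 15   → row C = row A − 2·row B = (15, 1, −2)   [check: 1·105 − 2·45 = 15]
  45 = 3·15 + 0   → remainder 0, stop. gcd = 15 (last nonzero row C).
So gcd(45, 105) = 15, with Bézout identity 1·105 − 2·45 = 15. Containment (⊇): the Bézout identity exhibits 15 as an element of (45, 105), giving (15) ⊆ (45, 105). Containment (⊆): since 15 | 45 and 15 | 105 (45 = 15·3, 105 = 15·7), every Z-linear combination of 45 and 105 is divisible by 15, so (45, 105) ⊆ (15). Therefore (45, 105) = (15), d = 15.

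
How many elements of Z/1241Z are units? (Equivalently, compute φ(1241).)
Z/1241Z has φ(1241) = 1152 units

An element a ∈ Z/1241Z is a unit iff gcd(a, 1241) = 1, so the number of units is φ(1241). φ is multiplicative, with φ(p^e) = p^e − p^(e−1). Factorise 1241 = 17 · 73. Then
  φ(1241) = (17 − 1) · (73 − 1) = 16 · 72 = 1152.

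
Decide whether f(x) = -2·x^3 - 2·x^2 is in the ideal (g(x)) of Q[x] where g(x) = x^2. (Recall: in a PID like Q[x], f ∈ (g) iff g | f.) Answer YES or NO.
In Q[x] the ideal (g) consists of all multiples of g, so f ∈ (g) iff g | f, i.e. iff the remainder of f on division by g is 0. Divide f by g (g is monic, so eliminate the leading term of the running remainder at each step):
  leading term -2·x^3: subtract (-2·x)·g(x) = -2·x^3, leaving -2·x^2
  leading term -2·x^2: subtract (-2)·g(x) = -2·x^2, leaving 0
The remainder is 0, so f(x) = g(x) · h(x) with h(x) = -2·x - 2. Hence g | f, i.e. f ∈ (g).

Final answer: YES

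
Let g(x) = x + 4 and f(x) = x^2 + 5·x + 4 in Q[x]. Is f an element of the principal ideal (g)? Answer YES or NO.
In Q[x] the ideal (g) consists of all multiples of g, so f ∈ (g) iff g | f, i.e. iff the remainder of f on division by g is 0. Divide f by g (g is monic, so eliminate the leading term of the running remainder at each step):
  leading term x^2: subtract (x)·g(x) = x^2 + 4·x, leaving x + 4
  leading term x: subtract (1)·g(x) = x + 4, leaving 0
The remainder is 0, so f(x) = g(x) · h(x) with h(x) = x + 1. Hence g | f, i.e. f ∈ (g).

Final answer: YES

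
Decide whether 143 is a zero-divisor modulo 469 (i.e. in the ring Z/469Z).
NO

gcd(143, 469) = 1, so 143 is a unit in Z/469Z (it has a multiplicative inverse). A unit cannot be a zero-divisor: if 143·b ≡ 0 then multiplying both sides by 143^(−1) gives b ≡ 0. So 143 is not a zero-divisor.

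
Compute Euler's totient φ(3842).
φ is multiplicative, with φ(p^e) = p^e − p^(e−1). Factorise 3842 = 2 · 17 · 113. Then
  φ(3842) = (2 − 1) · (17 − 1) · (113 − 1) = 1 · 16 · 112 = 1792.

Final answer: φ(3842) = 1792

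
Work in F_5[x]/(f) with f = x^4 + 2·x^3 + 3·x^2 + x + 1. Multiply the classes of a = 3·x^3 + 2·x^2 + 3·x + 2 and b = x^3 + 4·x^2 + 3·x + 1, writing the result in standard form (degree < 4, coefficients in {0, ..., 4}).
a · b ≡ x^3 + 3·x^2 + x + 2 (mod f(x))

Multiply as integer polynomials: a · b = 3·x^6 + 14·x^5 + 20·x^4 + 23·x^3 + 19·x^2 + 9·x + 2. Reducing coefficients mod 5: a · b ≡ 3·x^6 + 4·x^5 + 3·x^3 + 4·x^2 + 4·x + 2. Now divide by f(x) = x^4 + 2·x^3 + 3·x^2 + x + 1 in F_5[x], eliminating the leading term at each step:
  leading term 3·x^6: subtract (3·x^2)·f(x) = 3·x^6 + x^5 + 4·x^4 + 3·x^3 + 3·x^2, leaving 3·x^5 + x^4 + x^2 + 4·x + 2 (coefficients mod 5)
  leading term 3·x^5: subtract (3·x)·f(x) = 3·x^5 + x^4 + 4·x^3 + 3·x^2 + 3·x, leaving x^3 + 3·x^2 + x + 2 (coefficients mod 5)
The degree is now < 4, so this is the remainder. Hence a · b ≡ x^3 + 3·x^2 + x + 2 in F_5[x]/(f).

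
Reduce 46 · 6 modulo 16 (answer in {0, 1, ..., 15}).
4

Reduce the factors first: 46 ≡ 14 (mod 16), so 46 · 6 ≡ 14 · 6 (mod 16). 14 · 6 = 84. Dividing by 16: 84 = 5·16 + 4. So (46 · 6) mod 16 = 4.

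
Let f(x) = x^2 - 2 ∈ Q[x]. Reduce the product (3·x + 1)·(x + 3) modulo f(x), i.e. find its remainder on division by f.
a · b ≡ 10·x + 9 (mod f(x))

First multiply in Q[x] without reducing: a · b = 3·x^2 + 10·x + 3. Now divide by f(x) = x^2 - 2, eliminating the leading term at each step:
  leading term 3·x^2: subtract (3)·f(x) = 3·x^2 - 6, leaving 10·x + 9
The degree is now < 2, so this is the remainder. Hence a · b ≡ 10·x + 9 in Q[x]/(f).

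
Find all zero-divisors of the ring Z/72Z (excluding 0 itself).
nonzero zero-divisors of Z/72Z = {2, 3, 4, 6, 8, 9, 10, 12, 14, 15, 16, 18, 20, 21, 22, 24, 26, 27, 28, 30, 32, 33, 34, 36, 38, 39, 40, 42, 44, 45, 46, 48, 50, 51, 52, 54, 56, 57, 58, 60, 62, 63, 64, 66, 68, 69, 70}

An element a ∈ Z/72Z (with a ≠ 0) is a zero-divisor iff gcd(a, 72) > 1 (because a is a unit precisely when gcd(a, n) = 1, and in Z/nZ every nonzero, non-unit element is a zero-divisor). Scan a = 1, ..., 71 and keep those with gcd(a, 72) > 1:
  gcd(2, 72) = 2, gcd(3, 72) = 3, gcd(4, 72) = 4, gcd(6, 72) = 6, gcd(8, 72) = 8, gcd(9, 72) = 9, gcd(10, 72) = 2, gcd(12, 72) = 12, gcd(14, 72) = 2, gcd(15, 72) = 3, gcd(16, 72) = 8, gcd(18, 72) = 18, gcd(20, 72) = 4, gcd(21, 72) = 3, gcd(22, 72) = 2, gcd(24, 72) = 24, gcd(26, 72) = 2, gcd(27, 72) = 9, gcd(28, 72) = 4, gcd(30, 72) = 6, gcd(32, 72) = 8, gcd(33, 72) = 3, gcd(34, 72) = 2, gcd(36, 72) = 36, gcd(38, 72) = 2, gcd(39, 72) = 3, gcd(40, 72) = 8, gcd(42, 72) = 6, gcd(44, 72) = 4, gcd(45, 72) = 9, gcd(46, 72) = 2, gcd(48, 72) = 24, gcd(50, 72) = 2, gcd(51, 72) = 3, gcd(52, 72) = 4, gcd(54, 72) = 18, gcd(56, 72) = 8, gcd(57, 72) = 3, gcd(58, 72) = 2, gcd(60, 72) = 12, gcd(62, 72) = 2, gcd(63, 72) = 9, gcd(64, 72) = 8, gcd(66, 72) = 6, gcd(68, 72) = 4, gcd(69, 72) = 3, gcd(70, 72) = 2.
All other a ∈ {1, ..., 71} have gcd(a, 72) = 1 and are units. So the nonzero zero-divisors are exactly the 47 values of a appearing in this scan.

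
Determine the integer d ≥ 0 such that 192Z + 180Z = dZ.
In the PID Z, (a, b) is generated by gcd(a, b). Compute gcd(192, 180) with the extended Euclidean algorithm, tracking rows (r, s, t) with s·192 + t·180 = r:
  row A: (192, 1, 0)   [1·192 + 0·180 = 192]
  row B: (180, 0, 1)   [0·192 + 1·180 = 180]
  192 = 1·180 + 12   → row C = row A − 1·row B = (12, 1, −1)   [check: 1·192 − 1·180 = 12]
  180 = 15·12 + 0   → remainder 0, stop. gcd = 12 (last nonzero row C).
So gcd(192, 180) = 12, with Bézout identity 1·192 − 1·180 = 12. Containment (⊇): the Bézout identity exhibits 12 as an element of (192, 180), giving (12) ⊆ (192, 180). Containment (⊆): since 12 | 192 and 12 | 180 (192 = 12·16, 180 = 12·15), every Z-linear combination of 192 and 180 is divisible by 12, so (192, 180) ⊆ (12). Therefore (192, 180) = (12), d = 12.

Final answer: (192, 180) = (12); d = 12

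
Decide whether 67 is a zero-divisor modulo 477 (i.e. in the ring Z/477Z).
NO

gcd(67, 477) = 1, so 67 is a unit in Z/477Z (it has a multiplicative inverse). A unit cannot be a zero-divisor: if 67·b ≡ 0 then multiplying both sides by 67^(−1) gives b ≡ 0. So 67 is not a zero-divisor.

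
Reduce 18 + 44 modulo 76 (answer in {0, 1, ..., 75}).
62

Both summands are already reduced mod 76. 18 + 44 = 62; 62 = 0·76 + 62, so (18 + 44) mod 76 = 62.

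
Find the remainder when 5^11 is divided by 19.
6

Use repeated squaring. Binary(11) = 1011. Walk through the bits of the exponent 11 left-to-right: at each bit after the leading one, square the running value, then multiply by 5 if the bit is 1 (always reducing mod 19):
  bit 1 = 1 (leading): start with 5.
  bit 2 = 0: square 5^2 = 25 ≡ 6 (mod 19).
  bit 3 = 1: square 6^2 = 36 ≡ 17; bit is 1, so multiply 17·5 = 85 ≡ 9 (mod 19).
  bit 4 = 1: square 9^2 = 81 ≡ 5; bit is 1, so multiply 5·5 = 25 ≡ 6 (mod 19).
Final value: 5^11 ≡ 6 (mod 19).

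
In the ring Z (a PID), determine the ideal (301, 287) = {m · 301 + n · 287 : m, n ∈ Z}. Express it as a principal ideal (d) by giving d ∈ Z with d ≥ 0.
In the PID Z, (a, b) is generated by gcd(a, b). Compute gcd(301, 287) with the extended Euclidean algorithm, tracking rows (r, s, t) with s·301 + t·287 = r:
  row A: (301, 1, 0)   [1·301 + 0·287 = 301]
  row B: (287, 0, 1)   [0·301 + 1·287 = 287]
  301 = 1·287 + 14   → row C = row A − 1·row B = (14, 1, −1)   [check: 1·301 − 1·287 = 14]
  287 = 20·14 + 7   → row D = row B − 20·row C = (7, −20, 21)   [check: −20·301 + 21·287 = 7]
  14 = 2·7 + 0   → remainder 0, stop. gcd = 7 (last nonzero row D).
So gcd(301, 287) = 7, with Bézout identity −20·301 + 21·287 = 7. Containment (⊇): the Bézout identity exhibits 7 as an element of (301, 287), giving (7) ⊆ (301, 287). Containment (⊆): since 7 | 301 and 7 | 287 (301 = 7·43, 287 = 7·41), every Z-linear combination of 301 and 287 is divisible by 7, so (301, 287) ⊆ (7). Therefore (301, 287) = (7), d = 7.

Final answer: (301, 287) = (7); d = 7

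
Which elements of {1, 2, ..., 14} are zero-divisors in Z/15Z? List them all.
nonzero zero-divisors of Z/15Z = {3, 5, 6, 9, 10, 12}

An element a ∈ Z/15Z (with a ≠ 0) is a zero-divisor iff gcd(a, 15) > 1 (because a is a unit precisely when gcd(a, n) = 1, and in Z/nZ every nonzero, non-unit element is a zero-divisor). Scan a = 1, ..., 14 and keep those with gcd(a, 15) > 1:
  gcd(3, 15) = 3, gcd(5, 15) = 5, gcd(6, 15) = 3, gcd(9, 15) = 3, gcd(10, 15) = 5, gcd(12, 15) = 3.
All other a ∈ {1, ..., 14} have gcd(a, 15) = 1 and are units. So the nonzero zero-divisors are exactly the 6 values of a appearing in this scan.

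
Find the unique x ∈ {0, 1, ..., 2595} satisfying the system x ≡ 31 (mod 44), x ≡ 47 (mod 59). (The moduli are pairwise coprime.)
The moduli 44, 59 are pairwise coprime, so by the CRT there is a unique solution mod 44·59 = 2596.
Solve by successive substitution. Start with x ≡ 31 (mod 44).
  Combine with x ≡ 47 (mod 59): write x = 31 + 44·t and require 31 + 44·t ≡ 47 (mod 59), i.e. 44·t ≡ 47 − 31 ≡ 16 (mod 59). Since 44^(−1) ≡ 55 (mod 59), t ≡ 55·16 ≡ 54 (mod 59). So x ≡ 31 + 44·54 = 2407 (mod 2596).
Unique solution in [0, 2596): x = 2407.

Final answer: x ≡ 2407 (mod 2596); the representative in [0, 2596) is 2407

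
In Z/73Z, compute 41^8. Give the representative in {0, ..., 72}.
Use repeated squaring. Binary(8) = 1000. Walk through the bits of the exponent 8 left-to-right: at each bit after the leading one, square the running value, then multiply by 41 if the bit is 1 (always reducing mod 73):
  bit 1 = 1 (leading): start with 41.
  bit 2 = 0: square 41^2 = 1681 ≡ 2 (mod 73).
  bit 3 = 0: square 2^2 = 4 (mod 73).
  bit 4 = 0: square 4^2 = 16 (mod 73).
Final value: 41^8 ≡ 16 (mod 73).

Final answer: 16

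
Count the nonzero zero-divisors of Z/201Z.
Z/201Z has 68 nonzero zero-divisors

In Z/201Z each nonzero element is either a unit (gcd with 201 is 1) or a zero-divisor (gcd > 1). The number of units is φ(201): factorise 201 = 3 · 67, so φ(201) = (3 − 1) · (67 − 1) = 2 · 66 = 132. The nonzero elements number 201 − 1 = 200. Hence the nonzero zero-divisors number 200 − 132 = 68.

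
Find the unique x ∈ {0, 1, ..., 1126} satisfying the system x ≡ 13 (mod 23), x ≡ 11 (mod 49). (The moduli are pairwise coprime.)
The moduli 23, 49 are pairwise coprime, so by the CRT there is a unique solution mod 23·49 = 1127.
Solve by successive substitution. Start with x ≡ 13 (mod 23).
  Combine with x ≡ 11 (mod 49): write x = 13 + 23·t and require 13 + 23·t ≡ 11 (mod 49), i.e. 23·t ≡ 11 − 13 ≡ 47 (mod 49). Since 23^(−1) ≡ 32 (mod 49), t ≡ 32·47 ≡ 34 (mod 49). So x ≡ 13 + 23·34 = 795 (mod 1127).
Unique solution in [0, 1127): x = 795.

Final answer: x ≡ 795 (mod 1127); the representative in [0, 1127) is 795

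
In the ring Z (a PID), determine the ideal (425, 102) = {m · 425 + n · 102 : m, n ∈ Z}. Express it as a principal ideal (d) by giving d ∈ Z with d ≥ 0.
In the PID Z, (a, b) is generated by gcd(a, b). Compute gcd(425, 102) with the extended Euclidean algorithm, tracking rows (r, s, t) with s·425 + t·102 = r:
  row A: (425, 1, 0)   [1·425 + 0·102 = 425]
  row B: (102, 0, 1)   [0·425 + 1·102 = 102]
  425 = 4·102 + 17   → row C = row A − 4·row B = (17, 1, −4)   [check: 1·425 − 4·102 = 17]
  102 = 6·17 + 0   → remainder 0, stop. gcd = 17 (last nonzero row C).
So gcd(425, 102) = 17, with Bézout identity 1·425 − 4·102 = 17. Containment (⊇): the Bézout identity exhibits 17 as an element of (425, 102), giving (17) ⊆ (425, 102). Containment (⊆): since 17 | 425 and 17 | 102 (425 = 17·25, 102 = 17·6), every Z-linear combination of 425 and 102 is divisible by 17, so (425, 102) ⊆ (17). Therefore (425, 102) = (17), d = 17.

Final answer: (425, 102) = (17); d = 17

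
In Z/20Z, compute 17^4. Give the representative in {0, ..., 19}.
Use repeated squaring. Binary(4) = 100. Walk through the bits of the exponent 4 left-to-right: at each bit after the leading one, square the running value, then multiply by 17 if the bit is 1 (always reducing mod 20):
  bit 1 = 1 (leading): start with 17.
  bit 2 = 0: square 17^2 = 289 ≡ 9 (mod 20).
  bit 3 = 0: square 9^2 = 81 ≡ 1 (mod 20).
Final value: 17^4 ≡ 1 (mod 20).

Final answer: 1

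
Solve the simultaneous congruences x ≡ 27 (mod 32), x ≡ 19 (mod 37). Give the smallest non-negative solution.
x ≡ 315 (mod 1184); the representative in [0, 1184) is 315

The moduli 32, 37 are pairwise coprime, so by the CRT there is a unique solution mod 32·37 = 1184.
Solve by successive substitution. Start with x ≡ 27 (mod 32).
  Combine with x ≡ 19 (mod 37): write x = 27 + 32·t and require 27 + 32·t ≡ 19 (mod 37), i.e. 32·t ≡ 19 − 27 ≡ 29 (mod 37). Since 32^(−1) ≡ 22 (mod 37), t ≡ 22·29 ≡ 9 (mod 37). So x ≡ 27 + 32·9 = 315 (mod 1184).
Unique solution in [0, 1184): x = 315.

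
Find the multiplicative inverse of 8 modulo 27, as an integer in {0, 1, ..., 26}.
8^(−1) ≡ 17 (mod 27)

Apply the extended Euclidean algorithm to (27, 8), tracking rows (r, s, t) with s·27 + t·8 = r. Each division r_prev = q·r_cur + r_new produces the new row as (previous row) − q·(current row):
  row A: (27, 1, 0)   [1·27 + 0·8 = 27]
  row B: (8, 0, 1)   [0·27 + 1·8 = 8]
  27 = 3·8 + 3   → row C = row A − 3·row B = (3, 1, −3)   [check: 1·27 − 3·8 = 3]
  8 = 2·3 + 2   → row D = row B − 2·row C = (2, −2, 7)   [check: −2·27 + 7·8 = 2]
  3 = 1·2 + 1   → row E = row C − 1·row D = (1, 3, −10)   [check: 3·27 − 10·8 = 1]
  2 = 2·1 + 0   → remainder 0, stop. gcd = 1 (last nonzero row E).
The gcd is 1, so 8 is invertible mod 27. The last nonzero row gives 3·27 − 10·8 = 1, so t = −10. So 8^(−1) ≡ −10 ≡ 17 (mod 27). Verify: 8 · 17 = 136 ≡ 1 (mod 27). ✓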